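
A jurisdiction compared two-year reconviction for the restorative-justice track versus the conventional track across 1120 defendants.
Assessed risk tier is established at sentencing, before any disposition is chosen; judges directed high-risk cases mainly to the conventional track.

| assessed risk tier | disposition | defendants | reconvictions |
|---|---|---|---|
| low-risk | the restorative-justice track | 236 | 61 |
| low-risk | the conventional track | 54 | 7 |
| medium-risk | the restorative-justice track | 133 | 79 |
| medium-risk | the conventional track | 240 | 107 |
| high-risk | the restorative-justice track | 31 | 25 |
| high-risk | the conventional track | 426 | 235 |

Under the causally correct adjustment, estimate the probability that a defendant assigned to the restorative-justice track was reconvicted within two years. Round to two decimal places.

0.59

the conventional track is lower inside every assessed risk tier stratum but the restorative-justice track is lower in aggregate. Whether to stratify depends on how assessed risk tier relates to the disposition.
Assessed risk tier differs across dispositions for reasons unrelated to any effect of the disposition itself, and it separately predicts the outcome — a classic confounder. We must compare within assessed risk tier levels.
Standardising the restorative-justice track to the population assessed risk tier mix: 0.259·61/236 + 0.333·79/133 + 0.408·25/31 = 0.594.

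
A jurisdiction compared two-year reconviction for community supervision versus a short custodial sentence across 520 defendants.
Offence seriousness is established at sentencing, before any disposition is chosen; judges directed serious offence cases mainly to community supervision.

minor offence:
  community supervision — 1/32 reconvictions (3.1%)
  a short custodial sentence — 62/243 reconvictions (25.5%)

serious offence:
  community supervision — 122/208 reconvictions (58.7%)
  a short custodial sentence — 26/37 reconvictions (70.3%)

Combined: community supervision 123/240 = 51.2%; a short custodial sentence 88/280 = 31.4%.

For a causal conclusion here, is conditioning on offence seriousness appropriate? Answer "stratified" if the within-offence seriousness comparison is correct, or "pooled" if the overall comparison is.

stratified

Offence seriousness satisfies the back-door criterion: it is not a descendant of the disposition, and it blocks the spurious path from disposition to outcome. Adjusting for it (i.e., using the within-offence seriousness rates) gives the causal effect.
Within each level — minor offence: 3.1% vs 25.5%; serious offence: 58.7% vs 70.3% — community supervision is lower every time.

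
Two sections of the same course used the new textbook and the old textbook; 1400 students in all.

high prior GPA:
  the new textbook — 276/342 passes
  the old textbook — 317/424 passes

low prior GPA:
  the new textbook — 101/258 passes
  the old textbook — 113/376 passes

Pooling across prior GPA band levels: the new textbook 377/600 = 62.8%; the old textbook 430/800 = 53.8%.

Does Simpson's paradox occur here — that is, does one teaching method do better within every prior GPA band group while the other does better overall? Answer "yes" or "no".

Within each prior GPA band level (high prior GPA 80.7% vs 74.8%; low prior GPA 39.1% vs 30.1%), the new textbook has the higher rate every time. Pooled: 62.8% vs 53.8% — the new textbook has the higher rate overall. They agree.

no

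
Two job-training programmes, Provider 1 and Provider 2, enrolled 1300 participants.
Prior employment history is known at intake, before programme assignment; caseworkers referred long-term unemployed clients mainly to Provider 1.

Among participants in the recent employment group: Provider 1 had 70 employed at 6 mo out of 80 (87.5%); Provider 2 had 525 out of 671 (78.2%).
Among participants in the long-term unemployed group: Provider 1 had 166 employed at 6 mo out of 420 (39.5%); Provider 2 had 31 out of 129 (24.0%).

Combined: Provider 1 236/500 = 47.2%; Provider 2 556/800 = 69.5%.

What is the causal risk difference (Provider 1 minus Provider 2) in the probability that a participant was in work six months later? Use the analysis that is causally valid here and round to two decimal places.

Since prior employment history is a pre-existing factor (not a product of the programme) and it affects the outcome on its own, it is a confounder. The stratified rates, not the pooled rate, identify the causal effect.
Adjusting over the population distribution of prior employment history: 0.578·(0.875−0.782) + 0.422·(0.395−0.240) = +0.119.

+0.12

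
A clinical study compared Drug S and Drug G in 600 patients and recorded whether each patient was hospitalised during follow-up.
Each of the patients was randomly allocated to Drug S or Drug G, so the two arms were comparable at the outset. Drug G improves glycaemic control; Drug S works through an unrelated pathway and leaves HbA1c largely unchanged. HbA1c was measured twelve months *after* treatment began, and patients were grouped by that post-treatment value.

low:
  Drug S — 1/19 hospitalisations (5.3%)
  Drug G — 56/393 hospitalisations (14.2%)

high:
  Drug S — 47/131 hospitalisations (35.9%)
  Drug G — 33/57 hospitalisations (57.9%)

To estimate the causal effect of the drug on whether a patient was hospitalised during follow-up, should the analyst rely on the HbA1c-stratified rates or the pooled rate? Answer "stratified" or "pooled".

HbA1c lies on the pathway drug → HbA1c → outcome, so adjusting for it blocks the indirect effect. For the total causal effect of drug, use the unadjusted pooled rates.
Pooled: Drug S 32.0% vs Drug G 19.8%; Drug G is lower overall.

pooled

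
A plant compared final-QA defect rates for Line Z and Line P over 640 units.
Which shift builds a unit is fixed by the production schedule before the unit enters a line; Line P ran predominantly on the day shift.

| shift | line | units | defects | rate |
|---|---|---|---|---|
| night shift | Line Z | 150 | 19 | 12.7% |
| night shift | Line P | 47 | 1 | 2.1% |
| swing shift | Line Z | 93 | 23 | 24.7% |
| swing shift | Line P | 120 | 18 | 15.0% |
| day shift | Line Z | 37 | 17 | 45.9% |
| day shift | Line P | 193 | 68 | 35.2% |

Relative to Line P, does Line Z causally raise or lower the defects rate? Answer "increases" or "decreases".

Nothing the line does changes shift; the imbalance is an allocation artefact. With shift also predicting the outcome, the pooled figure is confounded, and the within-stratum comparison is the causal one.
Within each level — night shift: 12.7% vs 2.1%; swing shift: 24.7% vs 15.0%; day shift: 45.9% vs 35.2% — Line P is lower every time.

increases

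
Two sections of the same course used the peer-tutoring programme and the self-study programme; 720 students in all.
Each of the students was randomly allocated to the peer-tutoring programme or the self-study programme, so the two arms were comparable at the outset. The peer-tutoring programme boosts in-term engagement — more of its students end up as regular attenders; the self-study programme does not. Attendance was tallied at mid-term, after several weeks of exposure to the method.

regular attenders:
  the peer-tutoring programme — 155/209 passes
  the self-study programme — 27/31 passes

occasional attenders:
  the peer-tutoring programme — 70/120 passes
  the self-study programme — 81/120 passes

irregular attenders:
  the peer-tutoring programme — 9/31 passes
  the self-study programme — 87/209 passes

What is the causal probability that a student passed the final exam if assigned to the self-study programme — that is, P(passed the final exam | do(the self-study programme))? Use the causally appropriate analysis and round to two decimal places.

Mid-term attendance lies on the pathway teaching method → mid-term attendance → outcome, so adjusting for it blocks the indirect effect. For the total causal effect of teaching method, use the unadjusted pooled rates.
So P(outcome | do(the self-study programme)) is just the pooled rate for the self-study programme: 195/360 = 0.542.

0.54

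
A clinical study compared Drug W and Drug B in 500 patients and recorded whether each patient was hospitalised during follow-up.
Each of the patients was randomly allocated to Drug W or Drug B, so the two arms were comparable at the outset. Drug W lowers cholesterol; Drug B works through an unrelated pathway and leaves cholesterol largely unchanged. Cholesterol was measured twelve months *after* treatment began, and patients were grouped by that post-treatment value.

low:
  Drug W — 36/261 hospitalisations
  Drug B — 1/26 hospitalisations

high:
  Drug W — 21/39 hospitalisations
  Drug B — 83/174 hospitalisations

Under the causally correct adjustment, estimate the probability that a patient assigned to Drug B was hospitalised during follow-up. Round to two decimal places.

Drug B is lower inside every cholesterol stratum but Drug W is lower in aggregate. Whether to stratify depends on how cholesterol relates to the drug.
Cholesterol is downstream of the drug. One should not condition on a consequence of treatment, so the overall rates are the right comparison.
So P(outcome | do(Drug B)) is just the pooled rate for Drug B: 84/200 = 0.420.

0.42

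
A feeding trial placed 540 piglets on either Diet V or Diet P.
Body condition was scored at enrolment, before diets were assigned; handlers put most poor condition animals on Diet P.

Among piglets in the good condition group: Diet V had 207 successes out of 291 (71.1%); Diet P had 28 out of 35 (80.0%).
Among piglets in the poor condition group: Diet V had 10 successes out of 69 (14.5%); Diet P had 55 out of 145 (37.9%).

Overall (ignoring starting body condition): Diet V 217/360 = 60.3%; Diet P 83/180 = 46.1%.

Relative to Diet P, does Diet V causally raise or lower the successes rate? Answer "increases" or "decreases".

decreases

The stratified and pooled comparisons disagree (Diet P wins within each starting body condition; Diet V wins overall), so the answer turns on the causal role of starting body condition.
Starting body condition is set before the diet has any effect — it is not caused by the diet — and it independently drives the outcome. That makes it a confounder, so the causal comparison is within starting body condition levels.
Within each level — good condition: 71.1% vs 80.0%; poor condition: 14.5% vs 37.9% — Diet P is higher every time.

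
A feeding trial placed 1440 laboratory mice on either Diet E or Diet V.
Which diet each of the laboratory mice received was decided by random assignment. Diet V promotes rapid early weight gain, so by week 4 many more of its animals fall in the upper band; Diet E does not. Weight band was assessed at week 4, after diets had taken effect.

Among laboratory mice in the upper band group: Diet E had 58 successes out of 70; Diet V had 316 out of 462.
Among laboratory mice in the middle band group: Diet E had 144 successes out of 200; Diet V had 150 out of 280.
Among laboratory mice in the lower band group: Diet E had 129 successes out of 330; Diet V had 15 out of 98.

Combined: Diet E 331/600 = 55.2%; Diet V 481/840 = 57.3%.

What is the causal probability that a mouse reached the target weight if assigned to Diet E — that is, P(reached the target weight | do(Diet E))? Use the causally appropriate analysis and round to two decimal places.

Week-4 weight band is recorded after the diet and is itself shifted by it — it sits on the causal path from diet to outcome. Conditioning on a mediator would strip out part of the effect we want; the pooled comparison gives the total causal effect.
So P(outcome | do(Diet E)) is just the pooled rate for Diet E: 331/600 = 0.552.

0.55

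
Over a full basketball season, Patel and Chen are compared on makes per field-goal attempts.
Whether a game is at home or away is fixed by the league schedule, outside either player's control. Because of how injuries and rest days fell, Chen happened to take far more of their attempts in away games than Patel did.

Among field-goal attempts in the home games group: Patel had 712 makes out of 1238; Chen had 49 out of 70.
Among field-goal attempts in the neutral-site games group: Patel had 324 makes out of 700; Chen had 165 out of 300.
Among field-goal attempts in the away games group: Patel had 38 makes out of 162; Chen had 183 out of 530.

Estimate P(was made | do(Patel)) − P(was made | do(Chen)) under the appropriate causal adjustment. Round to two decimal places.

-0.11

Game venue differs across players for reasons unrelated to any effect of the player itself, and it separately predicts the outcome — a classic confounder. We must compare within game venue levels.
Adjusting over the population distribution of game venue: 0.436·(0.575−0.700) + 0.333·(0.463−0.550) + 0.231·(0.235−0.345) = -0.109.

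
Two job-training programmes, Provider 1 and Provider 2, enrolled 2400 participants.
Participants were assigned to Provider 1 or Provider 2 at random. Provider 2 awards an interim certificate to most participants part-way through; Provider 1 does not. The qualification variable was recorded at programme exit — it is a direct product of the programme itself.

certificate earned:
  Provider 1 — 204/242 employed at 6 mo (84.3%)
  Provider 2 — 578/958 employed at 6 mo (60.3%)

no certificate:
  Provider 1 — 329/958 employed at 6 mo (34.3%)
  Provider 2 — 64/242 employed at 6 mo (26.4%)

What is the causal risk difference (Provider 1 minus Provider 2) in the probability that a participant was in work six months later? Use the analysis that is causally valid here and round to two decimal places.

-0.09

The qualification attained during the programme-specific comparison favours Provider 1 throughout, but the pooled figures favour Provider 2. The question is whether to condition on qualification attained during the programme.
The distribution of qualification attained during the programme is itself part of what the programme does — it is an intermediate outcome. Holding it fixed would remove that part of the effect; the total effect is the pooled difference.
The causal difference is the pooled difference: 0.444 − 0.535 = -0.091.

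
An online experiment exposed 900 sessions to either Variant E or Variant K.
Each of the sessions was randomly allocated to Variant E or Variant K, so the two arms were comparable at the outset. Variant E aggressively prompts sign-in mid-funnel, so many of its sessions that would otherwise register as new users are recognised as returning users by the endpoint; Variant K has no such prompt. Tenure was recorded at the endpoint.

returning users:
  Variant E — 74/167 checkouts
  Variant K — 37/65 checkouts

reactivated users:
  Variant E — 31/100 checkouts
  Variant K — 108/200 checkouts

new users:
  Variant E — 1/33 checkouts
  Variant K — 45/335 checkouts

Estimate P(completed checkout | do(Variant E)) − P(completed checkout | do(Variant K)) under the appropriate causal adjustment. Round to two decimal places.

+0.04

The stratified and pooled comparisons disagree (Variant K wins within each user tenure; Variant E wins overall), so the answer turns on the causal role of user tenure.
User tenure lies on the pathway variant → user tenure → outcome, so adjusting for it blocks the indirect effect. For the total causal effect of variant, use the unadjusted pooled rates.
The causal difference is the pooled difference: 0.353 − 0.317 = +0.037.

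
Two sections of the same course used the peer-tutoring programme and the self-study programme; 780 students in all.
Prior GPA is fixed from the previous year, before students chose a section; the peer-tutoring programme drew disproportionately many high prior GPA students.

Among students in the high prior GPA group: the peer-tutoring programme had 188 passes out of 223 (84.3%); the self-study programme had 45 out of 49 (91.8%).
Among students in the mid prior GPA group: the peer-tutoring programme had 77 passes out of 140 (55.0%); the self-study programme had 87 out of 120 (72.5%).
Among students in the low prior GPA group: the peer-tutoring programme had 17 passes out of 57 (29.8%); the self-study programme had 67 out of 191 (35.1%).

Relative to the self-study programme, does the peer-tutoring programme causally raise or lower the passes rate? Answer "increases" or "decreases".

decreases

Prior GPA band differs across teaching methods for reasons unrelated to any effect of the teaching method itself, and it separately predicts the outcome — a classic confounder. We must compare within prior GPA band levels.
Within each level — high prior GPA: 84.3% vs 91.8%; mid prior GPA: 55.0% vs 72.5%; low prior GPA: 29.8% vs 35.1% — the self-study programme is higher every time.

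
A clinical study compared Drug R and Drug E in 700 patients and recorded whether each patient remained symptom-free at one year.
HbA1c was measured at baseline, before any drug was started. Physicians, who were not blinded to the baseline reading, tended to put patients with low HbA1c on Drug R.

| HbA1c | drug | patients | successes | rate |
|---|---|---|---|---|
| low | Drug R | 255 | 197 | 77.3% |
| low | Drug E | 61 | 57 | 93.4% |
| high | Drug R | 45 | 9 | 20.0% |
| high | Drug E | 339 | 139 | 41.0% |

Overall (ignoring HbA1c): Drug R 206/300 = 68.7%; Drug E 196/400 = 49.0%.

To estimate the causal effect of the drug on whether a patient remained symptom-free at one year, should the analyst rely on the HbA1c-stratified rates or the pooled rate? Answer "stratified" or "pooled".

The HbA1c-specific comparison favours Drug E throughout, but the pooled figures favour Drug R. The question is whether to condition on HbA1c.
Nothing the drug does changes HbA1c; the imbalance is an allocation artefact. With HbA1c also predicting the outcome, the pooled figure is confounded, and the within-stratum comparison is the causal one.
Within each level — low: 77.3% vs 93.4%; high: 20.0% vs 41.0% — Drug E is higher every time.

stratified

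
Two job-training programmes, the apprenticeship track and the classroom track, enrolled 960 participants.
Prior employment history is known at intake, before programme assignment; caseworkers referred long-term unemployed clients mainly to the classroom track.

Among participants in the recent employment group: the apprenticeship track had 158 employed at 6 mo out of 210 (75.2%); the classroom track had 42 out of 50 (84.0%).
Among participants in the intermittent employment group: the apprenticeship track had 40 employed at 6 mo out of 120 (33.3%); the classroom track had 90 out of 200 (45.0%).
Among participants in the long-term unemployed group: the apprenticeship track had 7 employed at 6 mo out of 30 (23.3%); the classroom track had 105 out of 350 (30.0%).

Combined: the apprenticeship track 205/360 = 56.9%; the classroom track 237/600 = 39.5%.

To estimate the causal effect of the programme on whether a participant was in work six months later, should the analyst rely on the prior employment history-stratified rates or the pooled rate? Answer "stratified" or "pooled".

The imbalance in prior employment history arose from how participants were allocated, not from anything the programme did; and prior employment history independently affects the outcome. The pooled gap is confounded — condition on prior employment history.
Within each level — recent employment: 75.2% vs 84.0%; intermittent employment: 33.3% vs 45.0%; long-term unemployed: 23.3% vs 30.0% — the classroom track is higher every time.

stratified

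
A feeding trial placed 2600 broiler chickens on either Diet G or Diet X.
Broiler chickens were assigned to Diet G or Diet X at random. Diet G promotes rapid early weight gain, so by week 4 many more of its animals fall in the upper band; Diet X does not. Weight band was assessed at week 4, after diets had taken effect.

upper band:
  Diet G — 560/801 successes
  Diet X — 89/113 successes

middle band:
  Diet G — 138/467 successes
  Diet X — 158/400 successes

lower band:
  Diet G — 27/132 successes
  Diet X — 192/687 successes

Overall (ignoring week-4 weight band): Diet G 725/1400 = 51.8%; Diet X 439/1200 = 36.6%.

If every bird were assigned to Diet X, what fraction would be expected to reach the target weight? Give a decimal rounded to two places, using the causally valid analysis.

Week-4 weight band is downstream of the diet. One should not condition on a consequence of treatment, so the overall rates are the right comparison.
So P(outcome | do(Diet X)) is just the pooled rate for Diet X: 439/1200 = 0.366.

0.37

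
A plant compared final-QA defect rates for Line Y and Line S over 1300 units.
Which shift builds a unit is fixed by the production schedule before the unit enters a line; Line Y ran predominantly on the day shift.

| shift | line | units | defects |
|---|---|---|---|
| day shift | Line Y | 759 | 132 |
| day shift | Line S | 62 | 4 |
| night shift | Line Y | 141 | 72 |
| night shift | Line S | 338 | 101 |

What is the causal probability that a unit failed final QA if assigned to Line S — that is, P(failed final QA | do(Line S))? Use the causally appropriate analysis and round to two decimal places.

The shift-specific comparison favours Line S throughout, but the pooled figures favour Line Y. The question is whether to condition on shift.
Nothing the line does changes shift; the imbalance is an allocation artefact. With shift also predicting the outcome, the pooled figure is confounded, and the within-stratum comparison is the causal one.
Standardising Line S to the population shift mix: 0.632·4/62 + 0.368·101/338 = 0.151.

0.15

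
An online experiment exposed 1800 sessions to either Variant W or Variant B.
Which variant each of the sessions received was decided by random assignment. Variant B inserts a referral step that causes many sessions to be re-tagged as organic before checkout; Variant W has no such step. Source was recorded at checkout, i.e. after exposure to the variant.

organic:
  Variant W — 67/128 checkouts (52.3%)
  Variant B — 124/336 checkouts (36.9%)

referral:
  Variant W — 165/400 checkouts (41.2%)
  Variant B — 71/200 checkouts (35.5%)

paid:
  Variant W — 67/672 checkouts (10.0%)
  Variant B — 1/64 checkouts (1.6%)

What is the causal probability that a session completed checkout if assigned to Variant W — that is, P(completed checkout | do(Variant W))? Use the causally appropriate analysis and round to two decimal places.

0.25

Traffic source is downstream of the variant. One should not condition on a consequence of treatment, so the overall rates are the right comparison.
So P(outcome | do(Variant W)) is just the pooled rate for Variant W: 299/1200 = 0.249.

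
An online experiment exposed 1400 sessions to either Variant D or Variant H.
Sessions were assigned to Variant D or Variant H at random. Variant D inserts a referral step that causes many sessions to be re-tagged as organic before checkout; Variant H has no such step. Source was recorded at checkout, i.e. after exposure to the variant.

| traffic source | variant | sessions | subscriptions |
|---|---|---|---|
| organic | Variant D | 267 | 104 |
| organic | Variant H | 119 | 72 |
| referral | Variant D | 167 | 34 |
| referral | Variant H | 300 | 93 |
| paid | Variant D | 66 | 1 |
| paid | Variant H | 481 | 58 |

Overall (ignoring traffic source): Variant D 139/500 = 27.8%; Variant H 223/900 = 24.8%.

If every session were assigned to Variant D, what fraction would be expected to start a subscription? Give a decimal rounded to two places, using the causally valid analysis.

0.28

Within every traffic source level Variant H has the higher rate, yet pooled Variant D does — Simpson's reversal.
The distribution of traffic source is itself part of what the variant does — it is an intermediate outcome. Holding it fixed would remove that part of the effect; the total effect is the pooled difference.
So P(outcome | do(Variant D)) is just the pooled rate for Variant D: 139/500 = 0.278.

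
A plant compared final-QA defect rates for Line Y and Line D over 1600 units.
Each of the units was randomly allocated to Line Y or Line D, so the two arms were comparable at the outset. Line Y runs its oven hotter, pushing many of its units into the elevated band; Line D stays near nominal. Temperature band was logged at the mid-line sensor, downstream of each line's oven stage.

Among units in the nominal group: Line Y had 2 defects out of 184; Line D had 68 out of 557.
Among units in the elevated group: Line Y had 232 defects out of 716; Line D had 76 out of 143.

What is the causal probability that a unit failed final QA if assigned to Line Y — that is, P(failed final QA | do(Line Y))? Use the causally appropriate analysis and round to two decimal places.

0.26

The in-process temperature band-specific comparison favours Line Y throughout, but the pooled figures favour Line D. The question is whether to condition on in-process temperature band.
In-process temperature band lies on the pathway line → in-process temperature band → outcome, so adjusting for it blocks the indirect effect. For the total causal effect of line, use the unadjusted pooled rates.
So P(outcome | do(Line Y)) is just the pooled rate for Line Y: 234/900 = 0.260.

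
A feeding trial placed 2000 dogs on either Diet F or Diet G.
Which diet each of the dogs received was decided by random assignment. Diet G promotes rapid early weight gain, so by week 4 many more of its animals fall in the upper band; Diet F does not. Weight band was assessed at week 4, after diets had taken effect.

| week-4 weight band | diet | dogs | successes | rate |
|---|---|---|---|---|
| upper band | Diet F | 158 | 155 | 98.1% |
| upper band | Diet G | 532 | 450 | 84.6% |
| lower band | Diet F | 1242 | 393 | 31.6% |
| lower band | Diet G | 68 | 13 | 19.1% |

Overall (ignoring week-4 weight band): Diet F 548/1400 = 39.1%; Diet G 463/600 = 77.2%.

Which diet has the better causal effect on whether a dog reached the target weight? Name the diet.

Diet G

Stratifying would compare diets among dogs the diets themselves sorted into week-4 weight band groups — a form of selection on an intermediate. The unconditioned pooled rates give the total causal effect.
Pooled: Diet F 39.1% vs Diet G 77.2%; Diet G is higher overall.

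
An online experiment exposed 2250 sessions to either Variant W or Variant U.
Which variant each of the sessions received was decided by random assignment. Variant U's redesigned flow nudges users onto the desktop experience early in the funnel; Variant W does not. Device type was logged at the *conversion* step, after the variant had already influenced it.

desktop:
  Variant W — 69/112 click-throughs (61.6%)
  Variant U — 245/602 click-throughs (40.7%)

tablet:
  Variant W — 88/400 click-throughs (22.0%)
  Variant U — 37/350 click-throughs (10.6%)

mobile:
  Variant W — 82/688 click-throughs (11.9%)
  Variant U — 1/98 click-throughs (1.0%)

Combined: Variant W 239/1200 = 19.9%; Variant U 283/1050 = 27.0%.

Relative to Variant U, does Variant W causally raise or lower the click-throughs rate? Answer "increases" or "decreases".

Within every device type level Variant W has the higher rate, yet pooled Variant U does — Simpson's reversal.
Stratifying would compare variants among sessions the variants themselves sorted into device type groups — a form of selection on an intermediate. The unconditioned pooled rates give the total causal effect.
Pooled: Variant W 19.9% vs Variant U 27.0%; Variant U is higher overall.

decreases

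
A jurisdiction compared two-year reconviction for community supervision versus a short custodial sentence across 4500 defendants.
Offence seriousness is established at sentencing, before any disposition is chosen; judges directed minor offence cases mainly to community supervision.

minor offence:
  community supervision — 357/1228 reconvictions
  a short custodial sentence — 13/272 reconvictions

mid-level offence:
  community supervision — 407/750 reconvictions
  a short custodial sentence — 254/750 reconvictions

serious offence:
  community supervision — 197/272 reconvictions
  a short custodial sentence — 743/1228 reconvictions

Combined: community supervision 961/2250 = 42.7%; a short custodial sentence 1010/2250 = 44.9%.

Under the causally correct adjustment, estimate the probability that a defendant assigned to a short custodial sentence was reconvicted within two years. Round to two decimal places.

0.33

The imbalance in offence seriousness arose from how defendants were allocated, not from anything the disposition did; and offence seriousness independently affects the outcome. The pooled gap is confounded — condition on offence seriousness.
Standardising a short custodial sentence to the population offence seriousness mix: 0.333·13/272 + 0.333·254/750 + 0.333·743/1228 = 0.331.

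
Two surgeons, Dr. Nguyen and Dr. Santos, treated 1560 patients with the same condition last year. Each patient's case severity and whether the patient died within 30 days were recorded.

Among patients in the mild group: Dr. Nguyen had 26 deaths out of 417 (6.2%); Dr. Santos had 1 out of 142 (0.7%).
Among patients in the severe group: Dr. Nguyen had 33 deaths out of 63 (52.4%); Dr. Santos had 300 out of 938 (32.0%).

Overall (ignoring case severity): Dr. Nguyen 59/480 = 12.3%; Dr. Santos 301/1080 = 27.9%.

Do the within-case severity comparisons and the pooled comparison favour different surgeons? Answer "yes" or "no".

yes

Within each case severity level (mild 6.2% vs 0.7%; severe 52.4% vs 32.0%), Dr. Santos has the lower rate every time. Pooled: 12.3% vs 27.9% — Dr. Nguyen has the lower rate overall. The two comparisons disagree.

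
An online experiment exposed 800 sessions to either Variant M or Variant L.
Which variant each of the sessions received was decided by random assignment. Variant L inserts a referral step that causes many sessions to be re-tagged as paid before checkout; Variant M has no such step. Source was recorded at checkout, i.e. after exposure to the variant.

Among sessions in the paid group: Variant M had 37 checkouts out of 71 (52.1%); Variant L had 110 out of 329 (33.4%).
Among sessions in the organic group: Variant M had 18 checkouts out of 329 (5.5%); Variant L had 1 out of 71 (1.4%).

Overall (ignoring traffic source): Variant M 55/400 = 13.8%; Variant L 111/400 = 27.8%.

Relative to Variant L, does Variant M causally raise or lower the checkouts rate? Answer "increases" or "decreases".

Traffic source lies on the pathway variant → traffic source → outcome, so adjusting for it blocks the indirect effect. For the total causal effect of variant, use the unadjusted pooled rates.
Pooled: Variant M 13.8% vs Variant L 27.8%; Variant L is higher overall.

decreases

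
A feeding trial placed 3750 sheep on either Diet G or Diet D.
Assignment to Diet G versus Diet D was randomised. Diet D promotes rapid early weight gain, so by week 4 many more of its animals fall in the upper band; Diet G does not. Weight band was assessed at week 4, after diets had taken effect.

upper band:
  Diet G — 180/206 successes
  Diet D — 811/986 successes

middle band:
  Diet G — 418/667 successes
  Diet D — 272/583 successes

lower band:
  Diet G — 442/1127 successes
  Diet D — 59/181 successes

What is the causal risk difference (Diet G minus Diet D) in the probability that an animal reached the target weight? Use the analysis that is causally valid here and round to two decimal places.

Stratifying would compare diets among sheep the diets themselves sorted into week-4 weight band groups — a form of selection on an intermediate. The unconditioned pooled rates give the total causal effect.
The causal difference is the pooled difference: 0.520 − 0.653 = -0.133.

-0.13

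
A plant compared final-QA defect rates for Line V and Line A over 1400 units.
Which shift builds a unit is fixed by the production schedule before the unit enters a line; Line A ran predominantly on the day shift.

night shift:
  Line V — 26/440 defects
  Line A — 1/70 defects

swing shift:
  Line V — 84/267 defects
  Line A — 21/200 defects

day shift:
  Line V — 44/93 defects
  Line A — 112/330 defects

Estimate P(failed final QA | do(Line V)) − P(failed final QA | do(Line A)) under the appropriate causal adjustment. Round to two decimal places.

+0.13

Shift is set before the line has any effect — it is not caused by the line — and it independently drives the outcome. That makes it a confounder, so the causal comparison is within shift levels.
Adjusting over the population distribution of shift: 0.364·(0.059−0.014) + 0.334·(0.315−0.105) + 0.302·(0.473−0.339) = +0.127.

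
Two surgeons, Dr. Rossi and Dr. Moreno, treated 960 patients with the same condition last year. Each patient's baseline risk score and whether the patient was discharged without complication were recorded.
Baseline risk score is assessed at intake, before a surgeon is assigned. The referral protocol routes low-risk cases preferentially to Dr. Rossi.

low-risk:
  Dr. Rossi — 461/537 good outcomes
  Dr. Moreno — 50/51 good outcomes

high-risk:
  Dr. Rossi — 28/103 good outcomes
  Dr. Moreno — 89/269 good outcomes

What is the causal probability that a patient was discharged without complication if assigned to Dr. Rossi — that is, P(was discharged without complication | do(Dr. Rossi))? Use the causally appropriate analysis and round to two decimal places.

Baseline risk score is set before the surgeon has any effect — it is not caused by the surgeon — and it independently drives the outcome. That makes it a confounder, so the causal comparison is within baseline risk score levels.
Standardising Dr. Rossi to the population baseline risk score mix: 0.613·461/537 + 0.388·28/103 = 0.631.

0.63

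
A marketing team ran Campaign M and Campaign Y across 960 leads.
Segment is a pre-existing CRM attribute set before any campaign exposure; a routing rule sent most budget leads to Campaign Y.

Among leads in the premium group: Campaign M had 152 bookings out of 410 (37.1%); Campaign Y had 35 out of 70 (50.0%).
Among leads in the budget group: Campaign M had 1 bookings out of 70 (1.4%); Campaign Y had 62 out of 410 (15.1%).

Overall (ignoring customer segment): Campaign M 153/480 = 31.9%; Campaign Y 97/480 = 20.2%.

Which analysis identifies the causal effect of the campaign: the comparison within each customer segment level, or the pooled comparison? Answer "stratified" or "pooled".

stratified

Customer segment is set before the campaign has any effect — it is not caused by the campaign — and it independently drives the outcome. That makes it a confounder, so the causal comparison is within customer segment levels.
Within each level — premium: 37.1% vs 50.0%; budget: 1.4% vs 15.1% — Campaign Y is higher every time.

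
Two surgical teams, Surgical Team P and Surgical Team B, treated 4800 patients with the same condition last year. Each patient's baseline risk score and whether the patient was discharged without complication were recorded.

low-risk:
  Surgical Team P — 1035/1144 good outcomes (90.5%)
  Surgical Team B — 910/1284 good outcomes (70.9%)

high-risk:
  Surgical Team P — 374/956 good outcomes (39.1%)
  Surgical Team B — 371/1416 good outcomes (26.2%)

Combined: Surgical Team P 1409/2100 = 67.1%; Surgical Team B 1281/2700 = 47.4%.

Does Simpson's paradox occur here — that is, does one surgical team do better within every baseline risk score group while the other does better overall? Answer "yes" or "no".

no

Within each baseline risk score level (low-risk 90.5% vs 70.9%; high-risk 39.1% vs 26.2%), Surgical Team P has the higher rate every time. Pooled: 67.1% vs 47.4% — Surgical Team P has the higher rate overall. They agree.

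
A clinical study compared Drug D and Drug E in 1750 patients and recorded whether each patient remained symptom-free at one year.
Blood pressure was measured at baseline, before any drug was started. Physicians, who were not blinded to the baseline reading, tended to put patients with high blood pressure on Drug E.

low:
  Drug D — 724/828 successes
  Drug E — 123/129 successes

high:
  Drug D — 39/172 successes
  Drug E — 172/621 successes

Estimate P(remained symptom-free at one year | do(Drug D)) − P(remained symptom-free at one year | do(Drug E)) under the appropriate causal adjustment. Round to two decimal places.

-0.07

Drug E is higher inside every blood pressure stratum but Drug D is higher in aggregate. Whether to stratify depends on how blood pressure relates to the drug.
Nothing the drug does changes blood pressure; the imbalance is an allocation artefact. With blood pressure also predicting the outcome, the pooled figure is confounded, and the within-stratum comparison is the causal one.
Adjusting over the population distribution of blood pressure: 0.547·(0.874−0.953) + 0.453·(0.227−0.277) = -0.066.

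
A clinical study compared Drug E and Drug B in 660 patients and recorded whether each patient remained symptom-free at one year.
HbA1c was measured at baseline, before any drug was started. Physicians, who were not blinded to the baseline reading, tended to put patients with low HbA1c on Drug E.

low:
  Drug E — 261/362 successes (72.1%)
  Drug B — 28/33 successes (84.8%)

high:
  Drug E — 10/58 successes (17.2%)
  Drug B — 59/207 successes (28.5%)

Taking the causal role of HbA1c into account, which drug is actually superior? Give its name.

Drug B is higher inside every HbA1c stratum but Drug E is higher in aggregate. Whether to stratify depends on how HbA1c relates to the drug.
HbA1c differs across drugs for reasons unrelated to any effect of the drug itself, and it separately predicts the outcome — a classic confounder. We must compare within HbA1c levels.
Within each level — low: 72.1% vs 84.8%; high: 17.2% vs 28.5% — Drug B is higher every time.

Drug B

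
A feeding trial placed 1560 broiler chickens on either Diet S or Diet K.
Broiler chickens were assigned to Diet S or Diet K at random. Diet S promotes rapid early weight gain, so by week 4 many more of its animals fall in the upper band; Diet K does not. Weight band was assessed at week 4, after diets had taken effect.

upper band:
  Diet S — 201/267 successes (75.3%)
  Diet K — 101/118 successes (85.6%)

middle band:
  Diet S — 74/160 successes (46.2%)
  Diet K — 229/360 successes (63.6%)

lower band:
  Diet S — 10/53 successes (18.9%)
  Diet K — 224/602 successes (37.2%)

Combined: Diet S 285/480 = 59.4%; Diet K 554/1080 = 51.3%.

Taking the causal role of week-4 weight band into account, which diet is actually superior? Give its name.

Diet S

Within every week-4 weight band level Diet K has the higher rate, yet pooled Diet S does — Simpson's reversal.
The distribution of week-4 weight band is itself part of what the diet does — it is an intermediate outcome. Holding it fixed would remove that part of the effect; the total effect is the pooled difference.
Pooled: Diet S 59.4% vs Diet K 51.3%; Diet S is higher overall.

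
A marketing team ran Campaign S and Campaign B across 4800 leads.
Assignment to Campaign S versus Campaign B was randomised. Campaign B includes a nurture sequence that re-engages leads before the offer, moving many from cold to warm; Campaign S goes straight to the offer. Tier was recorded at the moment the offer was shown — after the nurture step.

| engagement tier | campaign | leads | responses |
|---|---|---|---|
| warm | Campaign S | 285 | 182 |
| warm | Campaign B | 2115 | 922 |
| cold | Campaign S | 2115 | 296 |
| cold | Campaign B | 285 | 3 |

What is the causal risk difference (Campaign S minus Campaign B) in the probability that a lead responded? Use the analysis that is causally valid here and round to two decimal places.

The distribution of engagement tier is itself part of what the campaign does — it is an intermediate outcome. Holding it fixed would remove that part of the effect; the total effect is the pooled difference.
The causal difference is the pooled difference: 0.199 − 0.385 = -0.186.

-0.19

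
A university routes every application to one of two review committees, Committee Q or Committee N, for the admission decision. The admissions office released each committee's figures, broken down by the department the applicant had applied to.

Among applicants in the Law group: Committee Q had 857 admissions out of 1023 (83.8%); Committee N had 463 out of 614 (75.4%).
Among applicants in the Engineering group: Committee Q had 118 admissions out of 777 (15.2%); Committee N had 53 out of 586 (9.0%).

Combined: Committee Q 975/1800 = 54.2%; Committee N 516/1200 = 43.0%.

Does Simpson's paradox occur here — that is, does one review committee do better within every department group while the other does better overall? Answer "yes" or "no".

Within each department level (Law 83.8% vs 75.4%; Engineering 15.2% vs 9.0%), Committee Q has the higher rate every time. Pooled: 54.2% vs 43.0% — Committee Q has the higher rate overall. They agree.

no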